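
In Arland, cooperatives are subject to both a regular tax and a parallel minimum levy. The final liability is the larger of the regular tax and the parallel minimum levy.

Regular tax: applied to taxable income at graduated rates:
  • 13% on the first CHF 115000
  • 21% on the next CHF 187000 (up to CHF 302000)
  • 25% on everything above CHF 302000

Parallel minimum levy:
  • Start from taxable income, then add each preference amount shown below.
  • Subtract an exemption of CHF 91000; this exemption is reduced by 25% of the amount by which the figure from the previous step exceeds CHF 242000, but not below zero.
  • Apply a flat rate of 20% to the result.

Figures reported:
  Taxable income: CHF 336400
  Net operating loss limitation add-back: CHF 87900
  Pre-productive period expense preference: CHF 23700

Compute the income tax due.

Parallel minimum levy:
  Adjusted income: CHF 336400 + CHF 87900 + CHF 23700 = CHF 448000
  Exemption: CHF 91000 − 25% × (CHF 448000 − CHF 242000) = CHF 91000 − CHF 51500 = CHF 39500
  Base: CHF 448000 − CHF 39500 = CHF 408500
  CHF 408500 × 20% = CHF 81700

Regular tax:
  CHF 115000 × 13% = CHF 14950
  CHF 187000 × 21% = CHF 39270
  CHF 34400 × 25% = CHF 8600
  → CHF 62820

CHF 81700 > CHF 62820, so the parallel minimum levy is the binding amount.

CHF 81700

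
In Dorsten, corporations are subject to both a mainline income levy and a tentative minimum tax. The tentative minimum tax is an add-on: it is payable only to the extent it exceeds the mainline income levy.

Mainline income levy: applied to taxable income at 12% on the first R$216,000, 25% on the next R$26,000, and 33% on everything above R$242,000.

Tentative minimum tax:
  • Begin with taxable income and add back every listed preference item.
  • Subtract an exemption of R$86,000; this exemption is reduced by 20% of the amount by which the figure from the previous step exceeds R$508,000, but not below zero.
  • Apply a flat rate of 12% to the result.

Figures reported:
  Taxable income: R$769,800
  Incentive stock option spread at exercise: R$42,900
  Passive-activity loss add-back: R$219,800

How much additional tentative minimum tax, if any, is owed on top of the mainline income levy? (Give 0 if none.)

R$0

Mainline income levy:
  R$216,000 × 12% = R$25,920
  R$26,000 × 25% = R$6,500
  R$527,800 × 33% = R$174,174
  → R$206,594

Tentative minimum tax:
  Adjusted income: R$769,800 + R$42,900 + R$219,800 = R$1,032,500
  Exemption: 20% × (R$1,032,500 − R$508,000) = R$104,900 ≥ R$86,000, so the exemption is fully phased out
  Base: R$1,032,500 − R$0 = R$1,032,500
  R$1,032,500 × 12% = R$123,900

R$123,900 ≤ R$206,594, so no add-on is due.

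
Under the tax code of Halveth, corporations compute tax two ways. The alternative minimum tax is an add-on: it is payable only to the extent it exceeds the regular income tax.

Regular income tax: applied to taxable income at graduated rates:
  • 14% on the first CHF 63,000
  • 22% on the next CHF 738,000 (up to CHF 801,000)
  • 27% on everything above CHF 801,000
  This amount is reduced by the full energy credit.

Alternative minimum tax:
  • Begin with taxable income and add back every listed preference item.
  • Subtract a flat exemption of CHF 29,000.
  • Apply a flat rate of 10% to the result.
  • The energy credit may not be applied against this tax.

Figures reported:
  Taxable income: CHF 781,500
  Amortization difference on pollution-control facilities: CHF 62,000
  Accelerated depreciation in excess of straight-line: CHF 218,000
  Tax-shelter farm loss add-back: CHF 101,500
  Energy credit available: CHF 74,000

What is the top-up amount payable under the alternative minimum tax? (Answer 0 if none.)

Alternative minimum tax:
  Adjusted income: CHF 781,500 + CHF 62,000 + CHF 218,000 + CHF 101,500 = CHF 1,163,000
  Less exemption CHF 29,000 → base CHF 1,134,000
  CHF 1,134,000 × 10% = CHF 113,400

Regular income tax:
  CHF 63,000 × 14% = CHF 8,820
  CHF 718,500 × 22% = CHF 158,070
  → CHF 166,890
  Less energy credit CHF 74,000 → CHF 92,890

Excess of alternative minimum tax over regular income tax: CHF 113,400 − CHF 92,890 = CHF 20,510.

CHF 20,510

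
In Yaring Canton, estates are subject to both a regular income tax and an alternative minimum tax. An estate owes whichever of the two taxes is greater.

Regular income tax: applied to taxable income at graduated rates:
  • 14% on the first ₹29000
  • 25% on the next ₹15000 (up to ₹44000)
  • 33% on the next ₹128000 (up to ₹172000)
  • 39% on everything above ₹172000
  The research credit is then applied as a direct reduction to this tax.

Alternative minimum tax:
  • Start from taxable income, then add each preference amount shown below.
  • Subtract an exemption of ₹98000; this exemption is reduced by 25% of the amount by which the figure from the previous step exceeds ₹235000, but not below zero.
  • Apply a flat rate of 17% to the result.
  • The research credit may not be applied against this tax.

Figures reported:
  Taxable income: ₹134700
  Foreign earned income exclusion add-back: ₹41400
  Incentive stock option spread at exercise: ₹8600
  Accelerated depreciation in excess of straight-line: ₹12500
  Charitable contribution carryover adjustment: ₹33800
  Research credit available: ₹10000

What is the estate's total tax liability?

₹27741

Alternative minimum tax:
  Adjusted income: ₹134700 + ₹41400 + ₹8600 + ₹12500 + ₹33800 = ₹231000
  Exemption: ₹231000 ≤ ₹235000, so full ₹98000 applies
  Base: ₹231000 − ₹98000 = ₹133000
  ₹133000 × 17% = ₹22610

Regular income tax:
  ₹29000 × 14% = ₹4060
  ₹15000 × 25% = ₹3750
  ₹90700 × 33% = ₹29931
  → ₹37741
  Less research credit ₹10000 → ₹27741

₹27741 > ₹22610, so the regular income tax governs.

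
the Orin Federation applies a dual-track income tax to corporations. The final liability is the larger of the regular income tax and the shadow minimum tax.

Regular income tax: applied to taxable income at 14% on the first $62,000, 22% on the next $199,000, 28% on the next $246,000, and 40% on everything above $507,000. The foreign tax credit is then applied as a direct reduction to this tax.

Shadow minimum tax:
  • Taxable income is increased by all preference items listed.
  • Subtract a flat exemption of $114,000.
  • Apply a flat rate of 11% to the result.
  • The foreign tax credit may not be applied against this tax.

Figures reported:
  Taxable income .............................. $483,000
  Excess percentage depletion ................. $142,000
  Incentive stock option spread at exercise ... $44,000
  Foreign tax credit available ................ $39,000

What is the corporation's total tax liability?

Shadow minimum tax:
  Adjusted income: $483,000 + $142,000 + $44,000 = $669,000
  Less exemption $114,000 → base $555,000
  $555,000 × 11% = $61,050

Regular income tax:
  $62,000 × 14% = $8,680
  $199,000 × 22% = $43,780
  $222,000 × 28% = $62,160
  → $114,620
  Less foreign tax credit $39,000 → $75,620

$75,620 > $61,050, so the regular income tax governs.

$75,620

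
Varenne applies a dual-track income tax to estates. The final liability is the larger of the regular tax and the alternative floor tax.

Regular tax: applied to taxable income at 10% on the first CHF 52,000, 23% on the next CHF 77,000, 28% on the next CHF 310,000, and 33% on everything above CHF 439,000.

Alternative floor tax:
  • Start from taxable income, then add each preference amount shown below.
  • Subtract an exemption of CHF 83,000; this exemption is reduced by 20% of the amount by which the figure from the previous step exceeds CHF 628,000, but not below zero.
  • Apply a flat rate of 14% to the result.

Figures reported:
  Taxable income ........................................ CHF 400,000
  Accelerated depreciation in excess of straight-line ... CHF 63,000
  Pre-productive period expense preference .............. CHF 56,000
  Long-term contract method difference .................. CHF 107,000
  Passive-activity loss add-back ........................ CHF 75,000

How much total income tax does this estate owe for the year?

Regular tax:
  CHF 52,000 × 10% = CHF 5,200
  CHF 77,000 × 23% = CHF 17,710
  CHF 271,000 × 28% = CHF 75,880
  → CHF 98,790

Alternative floor tax:
  Adjusted income: CHF 400,000 + CHF 63,000 + CHF 56,000 + CHF 107,000 + CHF 75,000 = CHF 701,000
  Exemption: CHF 83,000 − 20% × (CHF 701,000 − CHF 628,000) = CHF 83,000 − CHF 14,600 = CHF 68,400
  Base: CHF 701,000 − CHF 68,400 = CHF 632,600
  CHF 632,600 × 14% = CHF 88,564

CHF 98,790 > CHF 88,564, so the regular tax governs.

CHF 98,790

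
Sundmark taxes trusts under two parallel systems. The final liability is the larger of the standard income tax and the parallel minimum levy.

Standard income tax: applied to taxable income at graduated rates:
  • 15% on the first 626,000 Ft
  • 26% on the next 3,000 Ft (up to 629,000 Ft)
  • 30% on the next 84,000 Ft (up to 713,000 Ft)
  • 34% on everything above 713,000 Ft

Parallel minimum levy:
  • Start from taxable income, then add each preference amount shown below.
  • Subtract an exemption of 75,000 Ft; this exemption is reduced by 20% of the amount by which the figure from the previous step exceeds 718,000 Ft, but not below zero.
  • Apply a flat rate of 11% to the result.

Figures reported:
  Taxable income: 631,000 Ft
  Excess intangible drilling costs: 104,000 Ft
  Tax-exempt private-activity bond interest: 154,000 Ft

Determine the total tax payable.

Parallel minimum levy:
  Adjusted income: 631,000 Ft + 104,000 Ft + 154,000 Ft = 889,000 Ft
  Exemption: 75,000 Ft − 20% × (889,000 Ft − 718,000 Ft) = 75,000 Ft − 34,200 Ft = 40,800 Ft
  Base: 889,000 Ft − 40,800 Ft = 848,200 Ft
  848,200 Ft × 11% = 93,302 Ft

Standard income tax:
  626,000 Ft × 15% = 93,900 Ft
  3,000 Ft × 26% = 780 Ft
  2,000 Ft × 30% = 600 Ft
  → 95,280 Ft

95,280 Ft > 93,302 Ft, so the standard income tax governs.

95,280 Ft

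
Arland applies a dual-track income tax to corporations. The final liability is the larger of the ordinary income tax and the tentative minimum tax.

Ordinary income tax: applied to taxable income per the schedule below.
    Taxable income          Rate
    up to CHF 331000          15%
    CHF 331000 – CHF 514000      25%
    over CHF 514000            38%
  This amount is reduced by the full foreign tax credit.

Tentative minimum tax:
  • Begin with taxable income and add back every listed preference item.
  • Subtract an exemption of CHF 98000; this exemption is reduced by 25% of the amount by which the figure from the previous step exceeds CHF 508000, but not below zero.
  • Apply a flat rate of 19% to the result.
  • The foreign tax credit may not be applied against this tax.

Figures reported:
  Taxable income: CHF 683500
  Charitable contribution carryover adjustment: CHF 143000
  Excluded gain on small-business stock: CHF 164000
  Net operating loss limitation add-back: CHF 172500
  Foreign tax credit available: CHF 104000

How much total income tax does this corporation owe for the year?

CHF 220970

Tentative minimum tax:
  Adjusted income: CHF 683500 + CHF 143000 + CHF 164000 + CHF 172500 = CHF 1163000
  Exemption: 25% × (CHF 1163000 − CHF 508000) = CHF 163750 ≥ CHF 98000, so the exemption is fully phased out
  Base: CHF 1163000 − CHF 0 = CHF 1163000
  CHF 1163000 × 19% = CHF 220970

Ordinary income tax:
  CHF 331000 × 15% = CHF 49650
  CHF 183000 × 25% = CHF 45750
  CHF 169500 × 38% = CHF 64410
  → CHF 159810
  Less foreign tax credit CHF 104000 → CHF 55810

CHF 220970 > CHF 55810, so the tentative minimum tax is the binding amount.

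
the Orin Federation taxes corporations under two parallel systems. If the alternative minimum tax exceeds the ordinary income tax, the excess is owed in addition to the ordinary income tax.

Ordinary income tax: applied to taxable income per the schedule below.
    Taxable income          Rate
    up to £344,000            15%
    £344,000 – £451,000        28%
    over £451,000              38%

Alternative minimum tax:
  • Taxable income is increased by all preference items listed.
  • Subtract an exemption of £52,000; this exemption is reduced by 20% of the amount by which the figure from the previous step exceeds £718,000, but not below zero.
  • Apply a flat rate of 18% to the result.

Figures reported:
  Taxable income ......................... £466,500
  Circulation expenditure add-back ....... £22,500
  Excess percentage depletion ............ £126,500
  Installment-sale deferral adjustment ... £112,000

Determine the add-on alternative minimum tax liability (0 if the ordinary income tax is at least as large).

Ordinary income tax:
  £344,000 × 15% = £51,600
  £107,000 × 28% = £29,960
  £15,500 × 38% = £5,890
  → £87,450

Alternative minimum tax:
  Adjusted income: £466,500 + £22,500 + £126,500 + £112,000 = £727,500
  Exemption: £52,000 − 20% × (£727,500 − £718,000) = £52,000 − £1,900 = £50,100
  Base: £727,500 − £50,100 = £677,400
  £677,400 × 18% = £121,932

Excess of alternative minimum tax over ordinary income tax: £121,932 − £87,450 = £34,482.

£34,482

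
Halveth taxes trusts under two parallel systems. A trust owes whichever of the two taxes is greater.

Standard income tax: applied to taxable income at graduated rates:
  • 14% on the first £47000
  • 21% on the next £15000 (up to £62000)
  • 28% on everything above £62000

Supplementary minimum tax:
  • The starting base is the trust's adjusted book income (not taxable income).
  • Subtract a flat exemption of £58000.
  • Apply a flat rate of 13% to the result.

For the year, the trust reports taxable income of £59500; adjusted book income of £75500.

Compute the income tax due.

£9205

Standard income tax:
  £47000 × 14% = £6580
  £12500 × 21% = £2625
  → £9205

Supplementary minimum tax:
  Base (adjusted book income): £75500
  Less exemption £58000 → base £17500
  £17500 × 13% = £2275

£9205 > £2275, so the standard income tax governs.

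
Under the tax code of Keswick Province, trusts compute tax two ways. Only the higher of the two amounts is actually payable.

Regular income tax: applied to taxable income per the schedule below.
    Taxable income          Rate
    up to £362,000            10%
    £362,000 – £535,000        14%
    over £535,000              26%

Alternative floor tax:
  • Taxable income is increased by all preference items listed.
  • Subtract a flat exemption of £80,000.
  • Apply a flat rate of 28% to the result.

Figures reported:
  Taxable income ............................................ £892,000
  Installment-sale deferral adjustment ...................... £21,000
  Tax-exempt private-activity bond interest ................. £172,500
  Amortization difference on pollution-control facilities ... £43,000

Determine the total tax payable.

£293,580

Regular income tax:
  £362,000 × 10% = £36,200
  £173,000 × 14% = £24,220
  £357,000 × 26% = £92,820
  → £153,240

Alternative floor tax:
  Adjusted income: £892,000 + £21,000 + £172,500 + £43,000 = £1,128,500
  Less exemption £80,000 → base £1,048,500
  £1,048,500 × 28% = £293,580

£293,580 > £153,240, so the alternative floor tax is the binding amount.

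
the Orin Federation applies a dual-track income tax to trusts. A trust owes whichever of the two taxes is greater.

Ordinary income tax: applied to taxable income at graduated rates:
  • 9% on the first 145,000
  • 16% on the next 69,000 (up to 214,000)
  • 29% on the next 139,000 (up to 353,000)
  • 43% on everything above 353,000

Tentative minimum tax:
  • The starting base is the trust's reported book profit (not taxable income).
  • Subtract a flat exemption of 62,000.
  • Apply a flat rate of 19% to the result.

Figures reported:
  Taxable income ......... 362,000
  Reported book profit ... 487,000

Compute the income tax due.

80,750

Ordinary income tax:
  145,000 × 9% = 13,050
  69,000 × 16% = 11,040
  139,000 × 29% = 40,310
  9,000 × 43% = 3,870
  → 68,270

Tentative minimum tax:
  Base (reported book profit): 487,000
  Less exemption 62,000 → base 425,000
  425,000 × 19% = 80,750

80,750 > 68,270, so the tentative minimum tax is the binding amount.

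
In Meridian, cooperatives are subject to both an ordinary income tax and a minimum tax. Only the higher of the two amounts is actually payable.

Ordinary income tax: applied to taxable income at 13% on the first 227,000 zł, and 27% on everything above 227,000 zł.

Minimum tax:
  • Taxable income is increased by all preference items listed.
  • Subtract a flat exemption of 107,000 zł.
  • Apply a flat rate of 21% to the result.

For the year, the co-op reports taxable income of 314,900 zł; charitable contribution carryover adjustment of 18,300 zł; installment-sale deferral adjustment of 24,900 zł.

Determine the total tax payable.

Ordinary income tax:
  227,000 zł × 13% = 29,510 zł
  87,900 zł × 27% = 23,733 zł
  → 53,243 zł

Minimum tax:
  Adjusted income: 314,900 zł + 18,300 zł + 24,900 zł = 358,100 zł
  Less exemption 107,000 zł → base 251,100 zł
  251,100 zł × 21% = 52,731 zł

53,243 zł > 52,731 zł, so the ordinary income tax governs.

53,243 zł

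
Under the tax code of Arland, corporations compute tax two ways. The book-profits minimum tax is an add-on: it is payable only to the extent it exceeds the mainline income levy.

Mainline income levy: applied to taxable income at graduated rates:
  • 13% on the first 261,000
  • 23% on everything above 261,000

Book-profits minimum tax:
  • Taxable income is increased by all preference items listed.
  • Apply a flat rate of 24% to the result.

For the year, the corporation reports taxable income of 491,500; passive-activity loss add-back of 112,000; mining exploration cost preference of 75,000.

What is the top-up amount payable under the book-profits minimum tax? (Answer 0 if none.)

Mainline income levy:
  261,000 × 13% = 33,930
  230,500 × 23% = 53,015
  → 86,945

Book-profits minimum tax:
  Adjusted income: 491,500 + 112,000 + 75,000 = 678,500
  678,500 × 24% = 162,840

Excess of book-profits minimum tax over mainline income levy: 162,840 − 86,945 = 75,895.

75,895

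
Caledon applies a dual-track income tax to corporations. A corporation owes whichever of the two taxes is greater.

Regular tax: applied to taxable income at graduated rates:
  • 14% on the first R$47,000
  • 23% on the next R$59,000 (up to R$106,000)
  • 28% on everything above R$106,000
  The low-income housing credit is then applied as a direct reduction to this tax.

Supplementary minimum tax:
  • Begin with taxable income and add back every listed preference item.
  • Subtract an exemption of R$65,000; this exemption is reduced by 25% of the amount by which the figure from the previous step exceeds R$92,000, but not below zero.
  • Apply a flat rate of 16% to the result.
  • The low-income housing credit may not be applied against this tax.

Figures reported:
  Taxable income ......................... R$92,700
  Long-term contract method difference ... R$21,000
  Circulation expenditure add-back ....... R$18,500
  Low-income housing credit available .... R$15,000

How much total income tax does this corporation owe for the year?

R$12,360

Regular tax:
  R$47,000 × 14% = R$6,580
  R$45,700 × 23% = R$10,511
  → R$17,091
  Less low-income housing credit R$15,000 → R$2,091

Supplementary minimum tax:
  Adjusted income: R$92,700 + R$21,000 + R$18,500 = R$132,200
  Exemption: R$65,000 − 25% × (R$132,200 − R$92,000) = R$65,000 − R$10,050 = R$54,950
  Base: R$132,200 − R$54,950 = R$77,250
  R$77,250 × 16% = R$12,360

R$12,360 > R$2,091, so the supplementary minimum tax is the binding amount.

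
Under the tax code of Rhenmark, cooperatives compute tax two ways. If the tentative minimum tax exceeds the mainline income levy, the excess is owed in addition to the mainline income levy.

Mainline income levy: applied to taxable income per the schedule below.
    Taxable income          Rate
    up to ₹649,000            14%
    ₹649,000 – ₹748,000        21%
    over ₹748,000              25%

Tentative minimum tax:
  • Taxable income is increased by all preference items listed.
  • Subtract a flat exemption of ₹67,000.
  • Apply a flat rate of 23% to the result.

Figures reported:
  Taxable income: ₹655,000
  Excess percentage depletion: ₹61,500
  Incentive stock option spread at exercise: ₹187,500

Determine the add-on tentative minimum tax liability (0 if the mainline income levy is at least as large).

₹100,390

Mainline income levy:
  ₹649,000 × 14% = ₹90,860
  ₹6,000 × 21% = ₹1,260
  → ₹92,120

Tentative minimum tax:
  Adjusted income: ₹655,000 + ₹61,500 + ₹187,500 = ₹904,000
  Less exemption ₹67,000 → base ₹837,000
  ₹837,000 × 23% = ₹192,510

Excess of tentative minimum tax over mainline income levy: ₹192,510 − ₹92,120 = ₹100,390.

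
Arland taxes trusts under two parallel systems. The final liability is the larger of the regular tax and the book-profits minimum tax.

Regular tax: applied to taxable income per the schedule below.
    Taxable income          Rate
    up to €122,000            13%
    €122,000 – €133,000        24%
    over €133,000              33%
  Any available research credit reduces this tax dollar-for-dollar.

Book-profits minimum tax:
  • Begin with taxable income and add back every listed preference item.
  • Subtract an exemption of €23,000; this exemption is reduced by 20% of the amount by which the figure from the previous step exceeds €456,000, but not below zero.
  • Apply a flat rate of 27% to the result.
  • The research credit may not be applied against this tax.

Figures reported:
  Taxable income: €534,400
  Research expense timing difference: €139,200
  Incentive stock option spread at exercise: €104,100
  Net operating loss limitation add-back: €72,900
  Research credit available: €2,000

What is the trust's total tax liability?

€229,662

Regular tax:
  €122,000 × 13% = €15,860
  €11,000 × 24% = €2,640
  €401,400 × 33% = €132,462
  → €150,962
  Less research credit €2,000 → €148,962

Book-profits minimum tax:
  Adjusted income: €534,400 + €139,200 + €104,100 + €72,900 = €850,600
  Exemption: 20% × (€850,600 − €456,000) = €78,920 ≥ €23,000, so the exemption is fully phased out
  Base: €850,600 − €0 = €850,600
  €850,600 × 27% = €229,662

€229,662 > €148,962, so the book-profits minimum tax is the binding amount.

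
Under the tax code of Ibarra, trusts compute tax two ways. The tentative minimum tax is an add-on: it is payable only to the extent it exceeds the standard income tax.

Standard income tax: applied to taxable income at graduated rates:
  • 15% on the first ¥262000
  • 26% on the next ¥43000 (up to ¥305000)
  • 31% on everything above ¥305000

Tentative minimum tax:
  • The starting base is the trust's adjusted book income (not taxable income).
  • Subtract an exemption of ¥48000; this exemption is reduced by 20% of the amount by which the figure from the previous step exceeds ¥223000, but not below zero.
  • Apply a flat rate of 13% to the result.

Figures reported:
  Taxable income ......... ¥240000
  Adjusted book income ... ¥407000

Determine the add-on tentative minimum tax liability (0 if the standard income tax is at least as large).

Standard income tax:
  ¥240000 × 15% = ¥36000

Tentative minimum tax:
  Base (adjusted book income): ¥407000
  Exemption: ¥48000 − 20% × (¥407000 − ¥223000) = ¥48000 − ¥36800 = ¥11200
  Base: ¥407000 − ¥11200 = ¥395800
  ¥395800 × 13% = ¥51454

Excess of tentative minimum tax over standard income tax: ¥51454 − ¥36000 = ¥15454.

¥15454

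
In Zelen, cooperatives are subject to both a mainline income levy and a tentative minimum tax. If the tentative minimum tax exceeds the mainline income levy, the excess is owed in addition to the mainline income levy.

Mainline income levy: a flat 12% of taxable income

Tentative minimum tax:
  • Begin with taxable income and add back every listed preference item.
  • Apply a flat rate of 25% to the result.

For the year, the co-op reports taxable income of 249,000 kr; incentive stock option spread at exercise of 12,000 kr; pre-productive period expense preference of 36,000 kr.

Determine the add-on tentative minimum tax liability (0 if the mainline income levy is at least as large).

44,370 kr

Mainline income levy:
  249,000 kr × 12% = 29,880 kr

Tentative minimum tax:
  Adjusted income: 249,000 kr + 12,000 kr + 36,000 kr = 297,000 kr
  297,000 kr × 25% = 74,250 kr

Excess of tentative minimum tax over mainline income levy: 74,250 kr − 29,880 kr = 44,370 kr.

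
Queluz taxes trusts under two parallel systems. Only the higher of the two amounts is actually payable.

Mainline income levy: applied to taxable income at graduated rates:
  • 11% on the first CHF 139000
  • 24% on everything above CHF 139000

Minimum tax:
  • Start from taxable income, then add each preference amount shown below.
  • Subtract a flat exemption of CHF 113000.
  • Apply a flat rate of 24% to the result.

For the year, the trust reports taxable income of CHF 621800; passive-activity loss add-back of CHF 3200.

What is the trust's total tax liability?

CHF 131162

Mainline income levy:
  CHF 139000 × 11% = CHF 15290
  CHF 482800 × 24% = CHF 115872
  → CHF 131162

Minimum tax:
  Adjusted income: CHF 621800 + CHF 3200 = CHF 625000
  Less exemption CHF 113000 → base CHF 512000
  CHF 512000 × 24% = CHF 122880

CHF 131162 > CHF 122880, so the mainline income levy governs.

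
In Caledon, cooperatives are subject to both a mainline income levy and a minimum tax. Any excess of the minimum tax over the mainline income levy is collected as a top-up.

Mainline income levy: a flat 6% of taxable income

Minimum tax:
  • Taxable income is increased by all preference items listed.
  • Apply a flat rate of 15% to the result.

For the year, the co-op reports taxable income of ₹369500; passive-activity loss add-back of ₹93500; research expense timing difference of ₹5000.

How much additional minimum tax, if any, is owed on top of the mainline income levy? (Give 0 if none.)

Mainline income levy:
  ₹369500 × 6% = ₹22170

Minimum tax:
  Adjusted income: ₹369500 + ₹93500 + ₹5000 = ₹468000
  ₹468000 × 15% = ₹70200

Excess of minimum tax over mainline income levy: ₹70200 − ₹22170 = ₹48030.

₹48030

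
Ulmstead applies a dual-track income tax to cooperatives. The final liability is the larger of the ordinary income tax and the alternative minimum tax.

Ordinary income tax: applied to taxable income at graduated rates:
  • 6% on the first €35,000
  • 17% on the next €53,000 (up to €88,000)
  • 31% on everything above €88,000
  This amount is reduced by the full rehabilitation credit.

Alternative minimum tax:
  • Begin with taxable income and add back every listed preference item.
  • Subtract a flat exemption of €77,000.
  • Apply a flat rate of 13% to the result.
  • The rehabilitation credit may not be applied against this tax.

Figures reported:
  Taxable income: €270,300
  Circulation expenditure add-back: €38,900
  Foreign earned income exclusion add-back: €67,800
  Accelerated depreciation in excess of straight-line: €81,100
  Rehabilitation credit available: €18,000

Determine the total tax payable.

Ordinary income tax:
  €35,000 × 6% = €2,100
  €53,000 × 17% = €9,010
  €182,300 × 31% = €56,513
  → €67,623
  Less rehabilitation credit €18,000 → €49,623

Alternative minimum tax:
  Adjusted income: €270,300 + €38,900 + €67,800 + €81,100 = €458,100
  Less exemption €77,000 → base €381,100
  €381,100 × 13% = €49,543

€49,623 > €49,543, so the ordinary income tax governs.

€49,623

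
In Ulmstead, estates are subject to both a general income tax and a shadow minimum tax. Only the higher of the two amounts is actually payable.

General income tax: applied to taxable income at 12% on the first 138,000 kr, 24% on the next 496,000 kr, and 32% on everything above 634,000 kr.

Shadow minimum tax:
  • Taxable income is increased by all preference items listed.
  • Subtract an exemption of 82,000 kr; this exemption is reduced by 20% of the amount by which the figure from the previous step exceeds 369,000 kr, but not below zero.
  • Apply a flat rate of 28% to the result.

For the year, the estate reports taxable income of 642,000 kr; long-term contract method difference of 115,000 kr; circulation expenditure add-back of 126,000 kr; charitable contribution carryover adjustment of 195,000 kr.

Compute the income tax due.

301,840 kr

General income tax:
  138,000 kr × 12% = 16,560 kr
  496,000 kr × 24% = 119,040 kr
  8,000 kr × 32% = 2,560 kr
  → 138,160 kr

Shadow minimum tax:
  Adjusted income: 642,000 kr + 115,000 kr + 126,000 kr + 195,000 kr = 1,078,000 kr
  Exemption: 20% × (1,078,000 kr − 369,000 kr) = 141,800 kr ≥ 82,000 kr, so the exemption is fully phased out
  Base: 1,078,000 kr − 0 kr = 1,078,000 kr
  1,078,000 kr × 28% = 301,840 kr

301,840 kr > 138,160 kr, so the shadow minimum tax is the binding amount.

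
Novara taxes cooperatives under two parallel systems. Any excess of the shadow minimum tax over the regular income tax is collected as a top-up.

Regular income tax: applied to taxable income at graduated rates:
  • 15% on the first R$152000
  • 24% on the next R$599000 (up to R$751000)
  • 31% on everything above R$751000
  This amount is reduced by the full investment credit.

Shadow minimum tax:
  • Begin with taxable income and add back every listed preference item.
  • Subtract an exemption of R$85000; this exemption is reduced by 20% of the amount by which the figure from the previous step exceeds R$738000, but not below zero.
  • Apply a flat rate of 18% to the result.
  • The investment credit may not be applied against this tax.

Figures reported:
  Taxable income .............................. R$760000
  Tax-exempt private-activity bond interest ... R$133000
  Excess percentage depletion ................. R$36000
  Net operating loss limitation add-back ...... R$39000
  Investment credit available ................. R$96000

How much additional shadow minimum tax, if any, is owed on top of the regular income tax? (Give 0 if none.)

Regular income tax:
  R$152000 × 15% = R$22800
  R$599000 × 24% = R$143760
  R$9000 × 31% = R$2790
  → R$169350
  Less investment credit R$96000 → R$73350

Shadow minimum tax:
  Adjusted income: R$760000 + R$133000 + R$36000 + R$39000 = R$968000
  Exemption: R$85000 − 20% × (R$968000 − R$738000) = R$85000 − R$46000 = R$39000
  Base: R$968000 − R$39000 = R$929000
  R$929000 × 18% = R$167220

Excess of shadow minimum tax over regular income tax: R$167220 − R$73350 = R$93870.

R$93870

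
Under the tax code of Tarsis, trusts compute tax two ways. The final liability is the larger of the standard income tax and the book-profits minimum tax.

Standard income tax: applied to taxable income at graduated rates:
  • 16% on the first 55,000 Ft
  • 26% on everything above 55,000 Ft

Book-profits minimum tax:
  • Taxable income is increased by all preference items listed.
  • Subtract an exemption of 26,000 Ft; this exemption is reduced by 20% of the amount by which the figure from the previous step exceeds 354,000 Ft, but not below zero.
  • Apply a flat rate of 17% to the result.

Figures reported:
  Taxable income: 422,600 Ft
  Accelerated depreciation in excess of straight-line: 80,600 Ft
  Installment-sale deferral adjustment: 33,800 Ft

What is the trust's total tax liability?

104,376 Ft

Standard income tax:
  55,000 Ft × 16% = 8,800 Ft
  367,600 Ft × 26% = 95,576 Ft
  → 104,376 Ft

Book-profits minimum tax:
  Adjusted income: 422,600 Ft + 80,600 Ft + 33,800 Ft = 537,000 Ft
  Exemption: 20% × (537,000 Ft − 354,000 Ft) = 36,600 Ft ≥ 26,000 Ft, so the exemption is fully phased out
  Base: 537,000 Ft − 0 Ft = 537,000 Ft
  537,000 Ft × 17% = 91,290 Ft

104,376 Ft > 91,290 Ft, so the standard income tax governs.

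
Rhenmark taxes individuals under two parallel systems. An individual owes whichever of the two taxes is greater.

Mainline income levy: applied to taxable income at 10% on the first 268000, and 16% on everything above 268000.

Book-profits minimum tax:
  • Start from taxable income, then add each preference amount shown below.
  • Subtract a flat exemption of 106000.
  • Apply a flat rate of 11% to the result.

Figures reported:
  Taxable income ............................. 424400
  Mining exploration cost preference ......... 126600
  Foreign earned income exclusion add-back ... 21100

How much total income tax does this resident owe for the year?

51824

Book-profits minimum tax:
  Adjusted income: 424400 + 126600 + 21100 = 572100
  Less exemption 106000 → base 466100
  466100 × 11% = 51271

Mainline income levy:
  268000 × 10% = 26800
  156400 × 16% = 25024
  → 51824

51824 > 51271, so the mainline income levy governs.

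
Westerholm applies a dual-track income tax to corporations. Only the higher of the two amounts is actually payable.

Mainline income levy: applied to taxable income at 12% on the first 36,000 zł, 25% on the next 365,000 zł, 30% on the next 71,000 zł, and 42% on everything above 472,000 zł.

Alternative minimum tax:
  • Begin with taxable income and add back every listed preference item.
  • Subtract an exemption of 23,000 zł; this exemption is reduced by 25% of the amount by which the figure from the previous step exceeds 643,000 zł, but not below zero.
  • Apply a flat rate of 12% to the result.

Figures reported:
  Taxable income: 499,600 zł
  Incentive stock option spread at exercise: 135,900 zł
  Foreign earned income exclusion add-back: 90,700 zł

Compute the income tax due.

128,462 zł

Mainline income levy:
  36,000 zł × 12% = 4,320 zł
  365,000 zł × 25% = 91,250 zł
  71,000 zł × 30% = 21,300 zł
  27,600 zł × 42% = 11,592 zł
  → 128,462 zł

Alternative minimum tax:
  Adjusted income: 499,600 zł + 135,900 zł + 90,700 zł = 726,200 zł
  Exemption: 23,000 zł − 25% × (726,200 zł − 643,000 zł) = 23,000 zł − 20,800 zł = 2,200 zł
  Base: 726,200 zł − 2,200 zł = 724,000 zł
  724,000 zł × 12% = 86,880 zł

128,462 zł > 86,880 zł, so the mainline income levy governs.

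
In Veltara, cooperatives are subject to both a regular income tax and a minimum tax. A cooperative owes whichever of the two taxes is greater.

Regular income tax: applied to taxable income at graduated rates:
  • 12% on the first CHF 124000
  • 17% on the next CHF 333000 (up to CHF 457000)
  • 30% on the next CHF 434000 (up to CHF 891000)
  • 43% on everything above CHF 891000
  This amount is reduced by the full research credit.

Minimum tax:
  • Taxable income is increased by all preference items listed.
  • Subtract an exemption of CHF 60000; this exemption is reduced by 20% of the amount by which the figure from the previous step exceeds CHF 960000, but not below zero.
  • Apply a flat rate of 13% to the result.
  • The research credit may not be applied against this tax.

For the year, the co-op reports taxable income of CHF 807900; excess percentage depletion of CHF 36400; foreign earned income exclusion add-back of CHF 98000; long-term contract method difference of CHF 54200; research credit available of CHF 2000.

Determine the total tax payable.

CHF 174760

Regular income tax:
  CHF 124000 × 12% = CHF 14880
  CHF 333000 × 17% = CHF 56610
  CHF 350900 × 30% = CHF 105270
  → CHF 176760
  Less research credit CHF 2000 → CHF 174760

Minimum tax:
  Adjusted income: CHF 807900 + CHF 36400 + CHF 98000 + CHF 54200 = CHF 996500
  Exemption: CHF 60000 − 20% × (CHF 996500 − CHF 960000) = CHF 60000 − CHF 7300 = CHF 52700
  Base: CHF 996500 − CHF 52700 = CHF 943800
  CHF 943800 × 13% = CHF 122694

CHF 174760 > CHF 122694, so the regular income tax governs.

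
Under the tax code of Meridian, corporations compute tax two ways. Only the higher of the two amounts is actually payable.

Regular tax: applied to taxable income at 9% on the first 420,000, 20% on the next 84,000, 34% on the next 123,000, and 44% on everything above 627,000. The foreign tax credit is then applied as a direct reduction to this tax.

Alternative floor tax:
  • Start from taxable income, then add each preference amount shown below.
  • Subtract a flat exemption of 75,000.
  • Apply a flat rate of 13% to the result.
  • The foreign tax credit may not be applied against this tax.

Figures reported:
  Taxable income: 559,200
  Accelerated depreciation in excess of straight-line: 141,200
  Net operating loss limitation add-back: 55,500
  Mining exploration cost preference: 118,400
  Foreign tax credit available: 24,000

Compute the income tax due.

103,909

Alternative floor tax:
  Adjusted income: 559,200 + 141,200 + 55,500 + 118,400 = 874,300
  Less exemption 75,000 → base 799,300
  799,300 × 13% = 103,909

Regular tax:
  420,000 × 9% = 37,800
  84,000 × 20% = 16,800
  55,200 × 34% = 18,768
  → 73,368
  Less foreign tax credit 24,000 → 49,368

103,909 > 49,368, so the alternative floor tax is the binding amount.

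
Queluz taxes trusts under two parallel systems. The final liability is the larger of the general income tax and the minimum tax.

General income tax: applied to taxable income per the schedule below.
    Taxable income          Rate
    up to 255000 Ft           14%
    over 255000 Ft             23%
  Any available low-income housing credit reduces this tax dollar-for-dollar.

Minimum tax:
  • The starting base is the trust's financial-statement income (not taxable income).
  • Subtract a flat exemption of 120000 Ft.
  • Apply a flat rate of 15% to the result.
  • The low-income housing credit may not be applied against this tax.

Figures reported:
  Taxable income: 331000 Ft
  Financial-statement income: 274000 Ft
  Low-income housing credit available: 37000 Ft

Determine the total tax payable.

23100 Ft

Minimum tax:
  Base (financial-statement income): 274000 Ft
  Less exemption 120000 Ft → base 154000 Ft
  154000 Ft × 15% = 23100 Ft

General income tax:
  255000 Ft × 14% = 35700 Ft
  76000 Ft × 23% = 17480 Ft
  → 53180 Ft
  Less low-income housing credit 37000 Ft → 16180 Ft

23100 Ft > 16180 Ft, so the minimum tax is the binding amount.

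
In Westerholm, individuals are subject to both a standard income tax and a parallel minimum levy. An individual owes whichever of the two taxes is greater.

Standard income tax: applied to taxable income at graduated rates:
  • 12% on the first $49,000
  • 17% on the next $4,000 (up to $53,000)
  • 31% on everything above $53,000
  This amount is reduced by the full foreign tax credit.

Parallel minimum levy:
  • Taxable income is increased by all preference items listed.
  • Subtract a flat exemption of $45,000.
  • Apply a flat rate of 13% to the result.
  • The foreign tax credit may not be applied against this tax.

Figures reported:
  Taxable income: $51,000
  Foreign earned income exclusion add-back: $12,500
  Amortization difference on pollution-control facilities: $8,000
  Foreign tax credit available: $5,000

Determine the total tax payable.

$3,445

Standard income tax:
  $49,000 × 12% = $5,880
  $2,000 × 17% = $340
  → $6,220
  Less foreign tax credit $5,000 → $1,220

Parallel minimum levy:
  Adjusted income: $51,000 + $12,500 + $8,000 = $71,500
  Less exemption $45,000 → base $26,500
  $26,500 × 13% = $3,445

$3,445 > $1,220, so the parallel minimum levy is the binding amount.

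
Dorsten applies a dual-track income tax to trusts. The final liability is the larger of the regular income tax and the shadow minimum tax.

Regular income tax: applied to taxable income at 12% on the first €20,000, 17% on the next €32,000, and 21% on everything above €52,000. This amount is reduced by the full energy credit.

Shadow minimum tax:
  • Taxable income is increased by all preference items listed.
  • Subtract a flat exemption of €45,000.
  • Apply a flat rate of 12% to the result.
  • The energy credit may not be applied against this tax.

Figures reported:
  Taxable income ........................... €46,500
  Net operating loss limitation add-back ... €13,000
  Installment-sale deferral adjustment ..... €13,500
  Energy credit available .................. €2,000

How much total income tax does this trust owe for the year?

€4,905

Shadow minimum tax:
  Adjusted income: €46,500 + €13,000 + €13,500 = €73,000
  Less exemption €45,000 → base €28,000
  €28,000 × 12% = €3,360

Regular income tax:
  €20,000 × 12% = €2,400
  €26,500 × 17% = €4,505
  → €6,905
  Less energy credit €2,000 → €4,905

€4,905 > €3,360, so the regular income tax governs.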